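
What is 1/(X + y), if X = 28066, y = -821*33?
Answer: 1/973 ≈ 0.0010277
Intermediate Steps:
y = -27093
1/(X + y) = 1/(28066 - 27093) = 1/973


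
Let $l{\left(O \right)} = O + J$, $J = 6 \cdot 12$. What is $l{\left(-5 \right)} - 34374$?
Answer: $-34307$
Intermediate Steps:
$J = 72$
$l{\left(O \right)} = 72 + O$ ($l{\left(O \right)} = O + 72 = 72 + O$)
$l{\left(-5 \right)} - 34374 = \left(72 - 5\right) - 34374 = 67 - 34374 = -34307$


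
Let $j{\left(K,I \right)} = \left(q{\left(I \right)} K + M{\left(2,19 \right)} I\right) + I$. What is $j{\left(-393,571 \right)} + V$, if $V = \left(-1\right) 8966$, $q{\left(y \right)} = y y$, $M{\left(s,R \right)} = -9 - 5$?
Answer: $-128150502$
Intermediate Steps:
$M{\left(s,R \right)} = -14$ ($M{\left(s,R \right)} = -9 - 5 = -14$)
$q{\left(y \right)} = y^{2}$
$j{\left(K,I \right)} = - 13 I + K I^{2}$ ($j{\left(K,I \right)} = \left(I^{2} K - 14 I\right) + I = \left(K I^{2} - 14 I\right) + I = \left(- 14 I + K I^{2}\right) + I = - 13 I + K I^{2}$)
$V = -8966$
$j{\left(-393,571 \right)} + V = 571 \left(-13 + 571 \left(-393\right)\right) - 8966 = 571 \left(-13 - 224403\right) - 8966 = 571 \left(-224416\right) - 8966 = -128141536 - 8966 = -128150502$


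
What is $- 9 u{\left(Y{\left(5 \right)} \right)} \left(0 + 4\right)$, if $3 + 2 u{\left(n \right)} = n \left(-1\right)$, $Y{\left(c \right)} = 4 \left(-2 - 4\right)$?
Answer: $-378$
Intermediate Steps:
$Y{\left(c \right)} = -24$ ($Y{\left(c \right)} = 4 \left(-6\right) = -24$)
$u{\left(n \right)} = - \frac{3}{2} - \frac{n}{2}$ ($u{\left(n \right)} = - \frac{3}{2} + \frac{n \left(-1\right)}{2} = - \frac{3}{2} + \frac{\left(-1\right) n}{2} = - \frac{3}{2} - \frac{n}{2}$)
$- 9 u{\left(Y{\left(5 \right)} \right)} \left(0 + 4\right) = - 9 \left(- \frac{3}{2} - -12\right) \left(0 + 4\right) = - 9 \left(- \frac{3}{2} + 12\right) 4 = \left(-9\right) \frac{21}{2} \cdot 4 = \left(- \frac{189}{2}\right) 4 = -378$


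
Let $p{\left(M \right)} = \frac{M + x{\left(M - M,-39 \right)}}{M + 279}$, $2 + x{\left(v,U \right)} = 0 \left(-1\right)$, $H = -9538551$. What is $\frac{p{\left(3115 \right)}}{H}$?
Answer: $- \frac{283}{2943076554} \approx -9.6158 \cdot 10^{-8}$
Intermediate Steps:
$x{\left(v,U \right)} = -2$ ($x{\left(v,U \right)} = -2 + 0 \left(-1\right) = -2 + 0 = -2$)
$p{\left(M \right)} = \frac{-2 + M}{279 + M}$ ($p{\left(M \right)} = \frac{M - 2}{M + 279} = \frac{-2 + M}{279 + M}$)
$\frac{p{\left(3115 \right)}}{H} = \frac{\frac{1}{279 + 3115} \left(-2 + 3115\right)}{-9538551} = \frac{1}{3394} \cdot 3113 \left(- \frac{1}{9538551}\right) = \frac{3113}{3394} \left(- \frac{1}{9538551}\right) = - \frac{283}{2943076554}$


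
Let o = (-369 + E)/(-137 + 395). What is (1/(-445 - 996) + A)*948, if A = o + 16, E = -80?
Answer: 837586598/61963 ≈ 13518.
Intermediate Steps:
o = -449/258 (o = (-369 - 80)/(-137 + 395) = -449/258 ≈ -1.7403)
A = 3679/258 (A = -449/258 + 16 = 3679/258 ≈ 14.260)
(1/(-445 - 996) + A)*948 = (1/(-445 - 996) + 3679/258)*948 = (1/(-1441) + 3679/258)*948 = (-1/1441 + 3679/258)*948 = (5301181/371778)*948 = 837586598/61963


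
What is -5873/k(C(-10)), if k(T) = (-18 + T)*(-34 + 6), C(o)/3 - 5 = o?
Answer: -839/132 ≈ -6.3561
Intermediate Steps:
C(o) = 15 + 3*o
k(T) = 504 - 28*T (k(T) = (-18 + T)*(-28) = 504 - 28*T)
-5873/k(C(-10)) = -5873/(504 - 28*(15 + 3*(-10))) = -5873/(504 - 28*(15 - 30)) = -5873/(504 - 28*(-15)) = -5873/(504 + 420) = -5873/924 = -5873*1/924 = -839/132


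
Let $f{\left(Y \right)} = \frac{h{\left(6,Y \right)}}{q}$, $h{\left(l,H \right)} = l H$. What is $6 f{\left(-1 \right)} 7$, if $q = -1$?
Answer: $252$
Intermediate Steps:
$h{\left(l,H \right)} = H l$
$f{\left(Y \right)} = - 6 Y$ ($f{\left(Y \right)} = \frac{Y 6}{-1} = 6 Y \left(-1\right) = - 6 Y$)
$6 f{\left(-1 \right)} 7 = 6 \left(\left(-6\right) \left(-1\right)\right) 7 = 6 \cdot 6 \cdot 7 = 36 \cdot 7 = 252$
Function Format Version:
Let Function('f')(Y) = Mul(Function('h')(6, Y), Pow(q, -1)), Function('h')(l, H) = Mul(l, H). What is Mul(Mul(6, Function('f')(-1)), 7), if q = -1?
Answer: 252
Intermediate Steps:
Function('h')(l, H) = Mul(H, l)
Function('f')(Y) = Mul(-6, Y) (Function('f')(Y) = Mul(Mul(Y, 6), Pow(-1, -1)) = Mul(Mul(6, Y), -1) = Mul(-6, Y))
Mul(Mul(6, Function('f')(-1)), 7) = Mul(Mul(6, Mul(-6, -1)), 7) = Mul(Mul(6, 6), 7) = Mul(36, 7) = 252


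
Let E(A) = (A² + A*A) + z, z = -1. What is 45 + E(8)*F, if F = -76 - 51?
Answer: -16084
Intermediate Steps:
F = -127
E(A) = -1 + 2*A² (E(A) = (A² + A*A) - 1 = (A² + A²) - 1 = 2*A² - 1 = -1 + 2*A²)
45 + E(8)*F = 45 + (-1 + 2*8²)*(-127) = 45 + (-1 + 2*64)*(-127) = 45 + (-1 + 128)*(-127) = 45 + 127*(-127) = 45 - 16129 = -16084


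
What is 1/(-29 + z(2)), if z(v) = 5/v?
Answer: -2/53 ≈ -0.037736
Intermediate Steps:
1/(-29 + z(2)) = 1/(-29 + 5/2) = 1/(-53/2) = -2/53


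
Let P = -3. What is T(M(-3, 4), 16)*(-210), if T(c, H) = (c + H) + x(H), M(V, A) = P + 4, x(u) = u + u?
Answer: -10290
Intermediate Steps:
x(u) = 2*u
M(V, A) = 1 (M(V, A) = -3 + 4 = 1)
T(c, H) = c + 3*H (T(c, H) = (c + H) + 2*H = (H + c) + 2*H = c + 3*H)
T(M(-3, 4), 16)*(-210) = (1 + 3*16)*(-210) = (1 + 48)*(-210) = 49*(-210) = -10290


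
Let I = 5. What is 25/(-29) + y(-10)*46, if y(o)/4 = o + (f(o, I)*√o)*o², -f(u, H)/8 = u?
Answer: -53385/29 + 1472000*I*√10 ≈ -1840.9 + 4.6549e+6*I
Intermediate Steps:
f(u, H) = -8*u
y(o) = -32*o^(7/2) + 4*o (y(o) = 4*(o + ((-8*o)*√o)*o²) = 4*(o + (-8*o^(3/2))*o²) = 4*(o - 8*o^(7/2)) = -32*o^(7/2) + 4*o)
25/(-29) + y(-10)*46 = 25/(-29) + (-(-32000)*I*√10 + 4*(-10))*46 = 25*(-1/29) + (-(-32000)*I*√10 - 40)*46 = -25/29 + (32000*I*√10 - 40)*46 = -25/29 + (-40 + 32000*I*√10)*46 = -25/29 + (-1840 + 1472000*I*√10) = -53385/29 + 1472000*I*√10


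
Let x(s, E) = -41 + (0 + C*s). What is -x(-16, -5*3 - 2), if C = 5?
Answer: 121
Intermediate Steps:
x(s, E) = -41 + 5*s (x(s, E) = -41 + (0 + 5*s) = -41 + 5*s)
-x(-16, -5*3 - 2) = -(-41 + 5*(-16)) = -(-41 - 80) = -1*(-121) = 121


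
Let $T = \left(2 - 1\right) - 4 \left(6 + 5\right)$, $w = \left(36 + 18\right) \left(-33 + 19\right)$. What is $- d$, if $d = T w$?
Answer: $-32508$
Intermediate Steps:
$w = -756$ ($w = 54 \left(-14\right) = -756$)
$T = -43$ ($T = \left(2 - 1\right) - 44 = 1 - 44 = -43$)
$d = 32508$ ($d = \left(-43\right) \left(-756\right) = 32508$)
$- d = \left(-1\right) 32508 = -32508$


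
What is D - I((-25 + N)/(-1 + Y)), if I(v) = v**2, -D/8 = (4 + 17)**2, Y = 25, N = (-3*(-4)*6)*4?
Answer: -2101297/576 ≈ -3648.1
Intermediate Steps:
N = 288 (N = (12*6)*4 = 72*4 = 288)
D = -3528 (D = -8*(4 + 17)**2 = -8*21**2 = -8*441 = -3528)
D - I((-25 + N)/(-1 + Y)) = -3528 - ((-25 + 288)/(-1 + 25))**2 = -3528 - (263/24)**2 = -3528 - 1*69169/576 = -3528 - 69169/576 = -2101297/576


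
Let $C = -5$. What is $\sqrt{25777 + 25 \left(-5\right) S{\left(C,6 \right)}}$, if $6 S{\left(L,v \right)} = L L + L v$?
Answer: $\frac{\sqrt{931722}}{6} \approx 160.88$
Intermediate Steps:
$S{\left(L,v \right)} = \frac{L^{2}}{6} + \frac{L v}{6}$ ($S{\left(L,v \right)} = \frac{L L + L v}{6} = \frac{L^{2} + L v}{6} = \frac{L^{2}}{6} + \frac{L v}{6}$)
$\sqrt{25777 + 25 \left(-5\right) S{\left(C,6 \right)}} = \sqrt{25777 + 25 \left(-5\right) \frac{1}{6} \left(-5\right) \left(-5 + 6\right)} = \sqrt{25777 - 125 \cdot \frac{1}{6} \left(-5\right) 1} = \sqrt{25777 - - \frac{625}{6}} = \sqrt{25777 + \frac{625}{6}} = \sqrt{\frac{155287}{6}} = \frac{\sqrt{931722}}{6}$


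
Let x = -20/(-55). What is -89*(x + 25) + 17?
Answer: -24644/11 ≈ -2240.4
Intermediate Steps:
x = 4/11 (x = -20*(-1/55) = 4/11 ≈ 0.36364)
-89*(x + 25) + 17 = -89*(4/11 + 25) + 17 = -89*279/11 + 17 = -24831/11 + 17 = -24644/11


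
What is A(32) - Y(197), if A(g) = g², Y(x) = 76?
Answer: 948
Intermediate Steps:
A(32) - Y(197) = 32² - 1*76 = 1024 - 76 = 948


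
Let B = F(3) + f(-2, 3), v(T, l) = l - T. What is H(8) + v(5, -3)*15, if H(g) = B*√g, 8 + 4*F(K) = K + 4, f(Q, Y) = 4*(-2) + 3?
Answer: -120 - 21*√2/2 ≈ -134.85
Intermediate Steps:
f(Q, Y) = -5 (f(Q, Y) = -8 + 3 = -5)
F(K) = -1 + K/4 (F(K) = -2 + (K + 4)/4 = -2 + (4 + K)/4 = -2 + (1 + K/4) = -1 + K/4)
B = -21/4 (B = (-1 + (¼)*3) - 5 = (-1 + ¾) - 5 = -¼ - 5 = -21/4 ≈ -5.2500)
H(g) = -21*√g/4
H(8) + v(5, -3)*15 = -21*√2/2 + (-3 - 1*5)*15 = -21*√2/2 + (-3 - 5)*15 = -21*√2/2 - 8*15 = -21*√2/2 - 120 = -120 - 21*√2/2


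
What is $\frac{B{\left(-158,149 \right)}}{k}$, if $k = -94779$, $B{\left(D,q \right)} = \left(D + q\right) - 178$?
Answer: $\frac{187}{94779} \approx 0.001973$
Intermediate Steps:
$B{\left(D,q \right)} = -178 + D + q$
$\frac{B{\left(-158,149 \right)}}{k} = \frac{-178 - 158 + 149}{-94779} = \left(-187\right) \left(- \frac{1}{94779}\right) = \frac{187}{94779}$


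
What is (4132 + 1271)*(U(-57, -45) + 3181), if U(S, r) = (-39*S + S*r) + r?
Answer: 42813372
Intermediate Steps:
U(S, r) = r - 39*S + S*r
(4132 + 1271)*(U(-57, -45) + 3181) = (4132 + 1271)*((-45 - 39*(-57) - 57*(-45)) + 3181) = 5403*((-45 + 2223 + 2565) + 3181) = 5403*(4743 + 3181) = 5403*7924 = 42813372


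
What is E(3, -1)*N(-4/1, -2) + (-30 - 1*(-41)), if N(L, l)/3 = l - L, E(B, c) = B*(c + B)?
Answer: 47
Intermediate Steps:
E(B, c) = B*(B + c)
N(L, l) = -3*L + 3*l (N(L, l) = 3*(l - L) = -3*L + 3*l)
E(3, -1)*N(-4/1, -2) + (-30 - 1*(-41)) = (3*(3 - 1))*(-(-12)/1 + 3*(-2)) + (-30 - 1*(-41)) = (3*2)*(-(-12) - 6) + (-30 + 41) = 6*(-3*(-4) - 6) + 11 = 6*(12 - 6) + 11 = 6*6 + 11 = 36 + 11 = 47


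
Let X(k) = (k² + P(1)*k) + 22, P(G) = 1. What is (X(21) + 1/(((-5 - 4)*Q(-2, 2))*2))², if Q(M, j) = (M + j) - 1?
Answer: 75916369/324 ≈ 2.3431e+5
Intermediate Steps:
Q(M, j) = -1 + M + j
X(k) = 22 + k + k² (X(k) = (k² + 1*k) + 22 = (k² + k) + 22 = (k + k²) + 22 = 22 + k + k²)
(X(21) + 1/(((-5 - 4)*Q(-2, 2))*2))² = ((22 + 21 + 21²) + 1/(((-5 - 4)*(-1 - 2 + 2))*2))² = ((22 + 21 + 441) + 1/(-9*(-1)*2))² = (484 + 1/(9*2))² = (484 + 1/18)² = (8713/18)² = 75916369/324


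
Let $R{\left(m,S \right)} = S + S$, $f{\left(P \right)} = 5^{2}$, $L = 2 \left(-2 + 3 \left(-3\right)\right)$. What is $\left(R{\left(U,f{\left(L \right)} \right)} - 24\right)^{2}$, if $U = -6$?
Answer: $676$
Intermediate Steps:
$L = -22$ ($L = 2 \left(-2 - 9\right) = 2 \left(-11\right) = -22$)
$f{\left(P \right)} = 25$
$R{\left(m,S \right)} = 2 S$
$\left(R{\left(U,f{\left(L \right)} \right)} - 24\right)^{2} = \left(2 \cdot 25 - 24\right)^{2} = \left(50 - 24\right)^{2} = 26^{2} = 676$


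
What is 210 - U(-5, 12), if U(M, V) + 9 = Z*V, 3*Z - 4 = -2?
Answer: 211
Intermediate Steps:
Z = ⅔ (Z = 4/3 + (⅓)*(-2) = 4/3 - ⅔ = ⅔ ≈ 0.66667)
U(M, V) = -9 + 2*V/3
210 - U(-5, 12) = 210 - (-9 + (⅔)*12) = 210 - (-9 + 8) = 210 - 1*(-1) = 210 + 1 = 211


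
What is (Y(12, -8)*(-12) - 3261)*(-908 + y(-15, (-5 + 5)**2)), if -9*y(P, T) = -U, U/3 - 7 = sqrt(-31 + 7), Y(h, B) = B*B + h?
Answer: 3779347 - 2782*I*sqrt(6) ≈ 3.7793e+6 - 6814.5*I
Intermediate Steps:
Y(h, B) = h + B**2 (Y(h, B) = B**2 + h = h + B**2)
U = 21 + 6*I*sqrt(6) (U = 21 + 3*sqrt(-31 + 7) = 21 + 3*sqrt(-24) = 21 + 3*(2*I*sqrt(6)) = 21 + 6*I*sqrt(6) ≈ 21.0 + 14.697*I)
y(P, T) = 7/3 + 2*I*sqrt(6)/3 (y(P, T) = -(-1)*(21 + 6*I*sqrt(6))/9 = -(-21 - 6*I*sqrt(6))/9 = 7/3 + 2*I*sqrt(6)/3)
(Y(12, -8)*(-12) - 3261)*(-908 + y(-15, (-5 + 5)**2)) = ((12 + (-8)**2)*(-12) - 3261)*(-908 + (7/3 + 2*I*sqrt(6)/3)) = ((12 + 64)*(-12) - 3261)*(-2717/3 + 2*I*sqrt(6)/3) = (76*(-12) - 3261)*(-2717/3 + 2*I*sqrt(6)/3) = (-912 - 3261)*(-2717/3 + 2*I*sqrt(6)/3) = -4173*(-2717/3 + 2*I*sqrt(6)/3) = 3779347 - 2782*I*sqrt(6)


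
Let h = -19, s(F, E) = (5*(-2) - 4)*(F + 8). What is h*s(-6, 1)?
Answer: 532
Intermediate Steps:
s(F, E) = -112 - 14*F (s(F, E) = (-10 - 4)*(8 + F) = -14*(8 + F) = -112 - 14*F)
h*s(-6, 1) = -19*(-112 - 14*(-6)) = -19*(-112 + 84) = -19*(-28) = 532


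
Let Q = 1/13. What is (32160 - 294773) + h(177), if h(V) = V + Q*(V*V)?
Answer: -3380339/13 ≈ -2.6003e+5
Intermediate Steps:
Q = 1/13 ≈ 0.076923
h(V) = V + V**2/13 (h(V) = V + (V*V)/13 = V + V**2/13)
(32160 - 294773) + h(177) = (32160 - 294773) + (1/13)*177*(13 + 177) = -262613 + (1/13)*177*190 = -262613 + 33630/13 = -3380339/13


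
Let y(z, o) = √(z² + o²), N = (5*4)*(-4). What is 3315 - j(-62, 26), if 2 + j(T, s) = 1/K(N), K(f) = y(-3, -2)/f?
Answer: 3317 + 80*√13/13 ≈ 3339.2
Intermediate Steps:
N = -80 (N = 20*(-4) = -80)
y(z, o) = √(o² + z²)
K(f) = √13/f (K(f) = √((-2)² + (-3)²)/f = √(4 + 9)/f = √13/f)
j(T, s) = -2 - 80*√13/13 (j(T, s) = -2 + 1/(√13/(-80)) = -2 + 1/(√13*(-1/80)) = -2 + 1/(-√13/80) = -2 - 80*√13/13)
3315 - j(-62, 26) = 3315 - (-2 - 80*√13/13) = 3315 + (2 + 80*√13/13) = 3317 + 80*√13/13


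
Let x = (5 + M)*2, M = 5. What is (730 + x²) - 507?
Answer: 623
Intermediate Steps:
x = 20 (x = (5 + 5)*2 = 10*2 = 20)
(730 + x²) - 507 = (730 + 20²) - 507 = (730 + 400) - 507 = 1130 - 507 = 623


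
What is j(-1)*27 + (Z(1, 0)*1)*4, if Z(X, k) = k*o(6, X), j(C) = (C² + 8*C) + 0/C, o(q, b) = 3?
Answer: -189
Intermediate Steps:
j(C) = C² + 8*C (j(C) = (C² + 8*C) + 0 = C² + 8*C)
Z(X, k) = 3*k (Z(X, k) = k*3 = 3*k)
j(-1)*27 + (Z(1, 0)*1)*4 = -(8 - 1)*27 + ((3*0)*1)*4 = -1*7*27 + (0*1)*4 = -7*27 + 0*4 = -189 + 0 = -189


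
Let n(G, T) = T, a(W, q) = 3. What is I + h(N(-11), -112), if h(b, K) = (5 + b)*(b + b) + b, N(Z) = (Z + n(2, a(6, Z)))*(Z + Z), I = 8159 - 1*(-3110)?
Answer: 75157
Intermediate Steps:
I = 11269 (I = 8159 + 3110 = 11269)
N(Z) = 2*Z*(3 + Z) (N(Z) = (Z + 3)*(Z + Z) = (3 + Z)*(2*Z) = 2*Z*(3 + Z))
h(b, K) = b + 2*b*(5 + b) (h(b, K) = (5 + b)*(2*b) + b = 2*b*(5 + b) + b = b + 2*b*(5 + b))
I + h(N(-11), -112) = 11269 + (2*(-11)*(3 - 11))*(11 + 2*(2*(-11)*(3 - 11))) = 11269 + (2*(-11)*(-8))*(11 + 2*(2*(-11)*(-8))) = 11269 + 176*(11 + 2*176) = 11269 + 176*(11 + 352) = 11269 + 176*363 = 11269 + 63888 = 75157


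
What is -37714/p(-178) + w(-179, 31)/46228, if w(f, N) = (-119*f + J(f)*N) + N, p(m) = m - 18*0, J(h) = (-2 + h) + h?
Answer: 218156676/1028573 ≈ 212.10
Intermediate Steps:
J(h) = -2 + 2*h
p(m) = m (p(m) = m + 0 = m)
w(f, N) = N - 119*f + N*(-2 + 2*f) (w(f, N) = (-119*f + (-2 + 2*f)*N) + N = (-119*f + N*(-2 + 2*f)) + N = N - 119*f + N*(-2 + 2*f))
-37714/p(-178) + w(-179, 31)/46228 = -37714/(-178) + (-1*31 - 119*(-179) + 2*31*(-179))/46228 = -37714*(-1/178) + (-31 + 21301 - 11098)*(1/46228) = 18857/89 + 10172*(1/46228) = 18857/89 + 2543/11557 = 218156676/1028573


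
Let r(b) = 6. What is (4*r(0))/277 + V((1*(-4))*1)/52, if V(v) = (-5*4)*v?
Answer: 5852/3601 ≈ 1.6251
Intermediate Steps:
V(v) = -20*v
(4*r(0))/277 + V((1*(-4))*1)/52 = (4*6)/277 - 20*1*(-4)/52 = 24*(1/277) - (-80)*(1/52) = 24/277 - 20*(-4)*(1/52) = 24/277 + 80*(1/52) = 24/277 + 20/13 = 5852/3601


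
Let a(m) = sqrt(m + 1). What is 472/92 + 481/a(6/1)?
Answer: 118/23 + 481*sqrt(7)/7 ≈ 186.93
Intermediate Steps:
a(m) = sqrt(1 + m)
472/92 + 481/a(6/1) = 472/92 + 481/(sqrt(1 + 6/1)) = 472*(1/92) + 481/(sqrt(1 + 6*1)) = 118/23 + 481/(sqrt(1 + 6)) = 118/23 + 481/(sqrt(7)) = 118/23 + 481*(sqrt(7)/7) = 118/23 + 481*sqrt(7)/7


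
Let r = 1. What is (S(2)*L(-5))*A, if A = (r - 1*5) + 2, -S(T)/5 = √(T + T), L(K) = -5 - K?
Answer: 0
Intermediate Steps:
S(T) = -5*√2*√T (S(T) = -5*√(T + T) = -5*√2*√T)
A = -2 (A = (1 - 1*5) + 2 = (1 - 5) + 2 = -4 + 2 = -2)
(S(2)*L(-5))*A = ((-5*√2*√2)*(-5 - 1*(-5)))*(-2) = -10*(-5 + 5)*(-2) = -10*0*(-2) = 0*(-2) = 0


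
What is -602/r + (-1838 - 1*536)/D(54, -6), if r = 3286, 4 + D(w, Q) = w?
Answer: -1957766/41075 ≈ -47.663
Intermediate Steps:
D(w, Q) = -4 + w
-602/r + (-1838 - 1*536)/D(54, -6) = -602/3286 + (-1838 - 1*536)/(-4 + 54) = -602*1/3286 + (-1838 - 536)/50 = -301/1643 - 2374*1/50 = -301/1643 - 1187/25 = -1957766/41075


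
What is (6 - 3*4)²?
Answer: 36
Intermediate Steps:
(6 - 3*4)² = (6 - 12)² = (-6)² = 36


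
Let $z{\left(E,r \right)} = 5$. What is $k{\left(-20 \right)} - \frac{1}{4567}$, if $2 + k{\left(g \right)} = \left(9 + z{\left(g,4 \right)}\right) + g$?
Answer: $- \frac{36537}{4567} \approx -8.0002$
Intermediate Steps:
$k{\left(g \right)} = 12 + g$ ($k{\left(g \right)} = -2 + \left(\left(9 + 5\right) + g\right) = -2 + \left(14 + g\right) = 12 + g$)
$k{\left(-20 \right)} - \frac{1}{4567} = \left(12 - 20\right) - \frac{1}{4567} = -8 - \frac{1}{4567} = - \frac{36537}{4567}$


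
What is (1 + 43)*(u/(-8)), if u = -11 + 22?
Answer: -121/2 ≈ -60.500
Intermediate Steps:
u = 11
(1 + 43)*(u/(-8)) = (1 + 43)*(11/(-8)) = 44*(11*(-⅛)) = 44*(-11/8) = -121/2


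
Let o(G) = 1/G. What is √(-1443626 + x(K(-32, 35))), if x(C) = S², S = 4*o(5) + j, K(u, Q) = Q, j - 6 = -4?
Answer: I*√36090454/5 ≈ 1201.5*I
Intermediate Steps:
j = 2 (j = 6 - 4 = 2)
o(G) = 1/G
S = 14/5 (S = 4/5 + 2 = 4*(⅕) + 2 = ⅘ + 2 = 14/5 ≈ 2.8000)
x(C) = 196/25 (x(C) = (14/5)² = 196/25)
√(-1443626 + x(K(-32, 35))) = √(-1443626 + 196/25) = √(-36090454/25) = I*√36090454/5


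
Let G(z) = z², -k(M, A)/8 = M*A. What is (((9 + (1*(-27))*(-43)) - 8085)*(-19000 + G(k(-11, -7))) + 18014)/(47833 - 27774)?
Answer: -2492535226/20059 ≈ -1.2426e+5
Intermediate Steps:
k(M, A) = -8*A*M (k(M, A) = -8*M*A = -8*A*M)
(((9 + (1*(-27))*(-43)) - 8085)*(-19000 + G(k(-11, -7))) + 18014)/(47833 - 27774) = (((9 + (1*(-27))*(-43)) - 8085)*(-19000 + (-8*(-7)*(-11))²) + 18014)/(47833 - 27774) = (((9 - 27*(-43)) - 8085)*(-19000 + (-616)²) + 18014)/20059 = (((9 + 1161) - 8085)*(-19000 + 379456) + 18014)*(1/20059) = ((1170 - 8085)*360456 + 18014)*(1/20059) = (-6915*360456 + 18014)*(1/20059) = (-2492553240 + 18014)*(1/20059) = -2492535226*1/20059 = -2492535226/20059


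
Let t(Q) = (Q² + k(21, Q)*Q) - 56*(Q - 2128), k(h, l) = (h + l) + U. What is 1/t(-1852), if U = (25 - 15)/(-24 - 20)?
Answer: 11/77486386 ≈ 1.4196e-7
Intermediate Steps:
U = -5/22 (U = 10/(-44) = 10*(-1/44) = -5/22 ≈ -0.22727)
k(h, l) = -5/22 + h + l (k(h, l) = (h + l) - 5/22 = -5/22 + h + l)
t(Q) = 119168 + Q² - 56*Q + Q*(457/22 + Q) (t(Q) = (Q² + (-5/22 + 21 + Q)*Q) - 56*(Q - 2128) = (Q² + (457/22 + Q)*Q) - 56*(-2128 + Q) = (Q² + Q*(457/22 + Q)) + (119168 - 56*Q) = 119168 + Q² - 56*Q + Q*(457/22 + Q))
1/t(-1852) = 1/(119168 + 2*(-1852)² - 775/22*(-1852)) = 1/(119168 + 2*3429904 + 717650/11) = 1/(119168 + 6859808 + 717650/11) = 1/(77486386/11) = 11/77486386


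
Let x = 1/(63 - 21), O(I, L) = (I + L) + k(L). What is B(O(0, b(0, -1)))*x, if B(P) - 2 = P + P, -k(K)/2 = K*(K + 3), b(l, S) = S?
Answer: 4/21 ≈ 0.19048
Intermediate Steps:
k(K) = -2*K*(3 + K) (k(K) = -2*K*(K + 3) = -2*K*(3 + K))
O(I, L) = I + L - 2*L*(3 + L) (O(I, L) = (I + L) - 2*L*(3 + L) = I + L - 2*L*(3 + L))
x = 1/42 ≈ 0.023810
B(P) = 2 + 2*P (B(P) = 2 + (P + P) = 2 + 2*P)
B(O(0, b(0, -1)))*x = (2 + 2*(0 - 1 - 2*(-1)*(3 - 1)))*(1/42) = (2 + 2*(0 - 1 - 2*(-1)*2))*(1/42) = (2 + 2*(0 - 1 + 4))*(1/42) = (2 + 2*3)*(1/42) = (2 + 6)*(1/42) = 8*(1/42) = 4/21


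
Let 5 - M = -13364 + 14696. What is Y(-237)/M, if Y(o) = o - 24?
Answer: 261/1327 ≈ 0.19668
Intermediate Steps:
M = -1327 (M = 5 - (-13364 + 14696) = 5 - 1*1332 = 5 - 1332 = -1327)
Y(o) = -24 + o
Y(-237)/M = (-24 - 237)/(-1327) = -261*(-1/1327) = 261/1327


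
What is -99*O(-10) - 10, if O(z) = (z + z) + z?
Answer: 2960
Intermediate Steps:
O(z) = 3*z (O(z) = 2*z + z = 3*z)
-99*O(-10) - 10 = -297*(-10) - 10 = -99*(-30) - 10 = 2970 - 10 = 2960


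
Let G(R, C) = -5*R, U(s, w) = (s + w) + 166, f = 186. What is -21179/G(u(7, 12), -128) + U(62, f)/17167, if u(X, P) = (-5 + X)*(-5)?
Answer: -363559193/858350 ≈ -423.56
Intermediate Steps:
u(X, P) = 25 - 5*X
U(s, w) = 166 + s + w
-21179/G(u(7, 12), -128) + U(62, f)/17167 = -21179*(-1/(5*(25 - 5*7))) + (166 + 62 + 186)/17167 = -21179*(-1/(5*(25 - 35))) + 414*(1/17167) = -21179/((-5*(-10))) + 414/17167 = -21179/50 + 414/17167 = -363559193/858350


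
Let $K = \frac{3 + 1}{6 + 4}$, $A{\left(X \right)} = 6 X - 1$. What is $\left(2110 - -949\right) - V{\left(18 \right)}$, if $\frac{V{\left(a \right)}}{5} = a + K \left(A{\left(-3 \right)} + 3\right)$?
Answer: $3001$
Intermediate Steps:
$A{\left(X \right)} = -1 + 6 X$
$K = \frac{2}{5}$ ($K = \frac{4}{10} = 4 \cdot \frac{1}{10} = \frac{2}{5} \approx 0.4$)
$V{\left(a \right)} = -32 + 5 a$ ($V{\left(a \right)} = 5 \left(a + \frac{2 \left(\left(-1 + 6 \left(-3\right)\right) + 3\right)}{5}\right) = 5 \left(a + \frac{2 \left(\left(-1 - 18\right) + 3\right)}{5}\right) = 5 \left(a + \frac{2 \left(-19 + 3\right)}{5}\right) = 5 \left(a + \frac{2}{5} \left(-16\right)\right) = 5 \left(a - \frac{32}{5}\right) = 5 \left(- \frac{32}{5} + a\right) = -32 + 5 a$)
$\left(2110 - -949\right) - V{\left(18 \right)} = \left(2110 - -949\right) - \left(-32 + 5 \cdot 18\right) = \left(2110 + 949\right) - \left(-32 + 90\right) = 3059 - 58 = 3001$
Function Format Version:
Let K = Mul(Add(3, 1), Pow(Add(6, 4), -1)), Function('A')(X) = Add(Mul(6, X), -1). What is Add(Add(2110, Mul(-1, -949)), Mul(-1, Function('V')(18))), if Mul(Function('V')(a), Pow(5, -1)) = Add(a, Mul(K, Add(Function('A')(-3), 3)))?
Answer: 3001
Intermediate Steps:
Function('A')(X) = Add(-1, Mul(6, X))
K = Rational(2, 5) (K = Mul(4, Pow(10, -1)) = Mul(4, Rational(1, 10)) = Rational(2, 5) ≈ 0.40000)
Function('V')(a) = Add(-32, Mul(5, a)) (Function('V')(a) = Mul(5, Add(a, Mul(Rational(2, 5), Add(Add(-1, Mul(6, -3)), 3)))) = Mul(5, Add(a, Mul(Rational(2, 5), Add(Add(-1, -18), 3)))) = Mul(5, Add(a, Mul(Rational(2, 5), Add(-19, 3)))) = Mul(5, Add(a, Mul(Rational(2, 5), -16))) = Mul(5, Add(a, Rational(-32, 5))) = Mul(5, Add(Rational(-32, 5), a)) = Add(-32, Mul(5, a)))
Add(Add(2110, Mul(-1, -949)), Mul(-1, Function('V')(18))) = Add(Add(2110, Mul(-1, -949)), Mul(-1, Add(-32, Mul(5, 18)))) = Add(Add(2110, 949), Mul(-1, Add(-32, 90))) = Add(3059, Mul(-1, 58)) = Add(3059, -58) = 3001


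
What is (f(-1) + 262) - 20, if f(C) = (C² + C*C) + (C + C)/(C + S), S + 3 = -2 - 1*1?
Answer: 1710/7 ≈ 244.29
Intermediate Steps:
S = -6 (S = -3 + (-2 - 1*1) = -3 + (-2 - 1) = -3 - 3 = -6)
f(C) = 2*C² + 2*C/(-6 + C) (f(C) = (C² + C*C) + (C + C)/(C - 6) = (C² + C²) + (2*C)/(-6 + C) = 2*C² + 2*C/(-6 + C))
(f(-1) + 262) - 20 = (2*(-1)*(1 + (-1)² - 6*(-1))/(-6 - 1) + 262) - 20 = (2*(-1)*(1 + 1 + 6)/(-7) + 262) - 20 = (2*(-1)*(-⅐)*8 + 262) - 20 = (16/7 + 262) - 20 = 1850/7 - 20 = 1710/7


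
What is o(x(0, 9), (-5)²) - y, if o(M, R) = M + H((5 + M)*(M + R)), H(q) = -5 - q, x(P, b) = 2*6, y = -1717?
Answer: 1095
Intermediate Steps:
x(P, b) = 12
o(M, R) = -5 + M - (5 + M)*(M + R) (o(M, R) = M + (-5 - (5 + M)*(M + R)) = -5 + M - (5 + M)*(M + R))
o(x(0, 9), (-5)²) - y = (-5 - 1*12² - 5*(-5)² - 4*12 - 1*12*(-5)²) - 1*(-1717) = (-5 - 1*144 - 5*25 - 48 - 1*12*25) + 1717 = (-5 - 144 - 125 - 48 - 300) + 1717 = -622 + 1717 = 1095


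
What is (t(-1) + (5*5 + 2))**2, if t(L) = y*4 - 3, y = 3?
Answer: 1296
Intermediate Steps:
t(L) = 9 (t(L) = 3*4 - 3 = 12 - 3 = 9)
(t(-1) + (5*5 + 2))**2 = (9 + (5*5 + 2))**2 = (9 + (25 + 2))**2 = (9 + 27)**2 = 36**2 = 1296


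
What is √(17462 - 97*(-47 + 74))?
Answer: √14843 ≈ 121.83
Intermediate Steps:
√(17462 - 97*(-47 + 74)) = √(17462 - 97*27) = √(17462 - 2619) = √14843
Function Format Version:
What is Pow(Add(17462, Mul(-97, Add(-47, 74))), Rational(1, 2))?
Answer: Pow(14843, Rational(1, 2)) ≈ 121.83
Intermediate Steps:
Pow(Add(17462, Mul(-97, Add(-47, 74))), Rational(1, 2)) = Pow(Add(17462, Mul(-97, 27)), Rational(1, 2)) = Pow(Add(17462, -2619), Rational(1, 2)) = Pow(14843, Rational(1, 2))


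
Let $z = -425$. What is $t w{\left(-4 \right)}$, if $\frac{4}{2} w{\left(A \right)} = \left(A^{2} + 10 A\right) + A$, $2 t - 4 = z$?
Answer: $2947$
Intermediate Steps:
$t = - \frac{421}{2}$ ($t = 2 + \frac{1}{2} \left(-425\right) = 2 - \frac{425}{2} = - \frac{421}{2} \approx -210.5$)
$w{\left(A \right)} = \frac{A^{2}}{2} + \frac{11 A}{2}$ ($w{\left(A \right)} = \frac{\left(A^{2} + 10 A\right) + A}{2} = \frac{A^{2} + 11 A}{2} = \frac{A^{2}}{2} + \frac{11 A}{2}$)
$t w{\left(-4 \right)} = - \frac{421 \cdot \frac{1}{2} \left(-4\right) \left(11 - 4\right)}{2} = - \frac{421 \cdot \frac{1}{2} \left(-4\right) 7}{2} = \left(- \frac{421}{2}\right) \left(-14\right) = 2947$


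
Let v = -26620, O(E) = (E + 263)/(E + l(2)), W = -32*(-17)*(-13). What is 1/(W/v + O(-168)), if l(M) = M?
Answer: -1104730/338737 ≈ -3.2613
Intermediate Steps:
W = -7072 (W = 544*(-13) = -7072)
O(E) = (263 + E)/(2 + E) (O(E) = (E + 263)/(E + 2) = (263 + E)/(2 + E))
1/(W/v + O(-168)) = 1/(-7072/(-26620) + (263 - 168)/(2 - 168)) = 1/(-7072*(-1/26620) + 95/(-166)) = 1/(1768/6655 - 1/166*95) = 1/(1768/6655 - 95/166) = 1/(-338737/1104730) = -1104730/338737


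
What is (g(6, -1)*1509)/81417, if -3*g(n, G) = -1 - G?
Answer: 0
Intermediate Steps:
g(n, G) = ⅓ + G/3 (g(n, G) = -(-1 - G)/3 = ⅓ + G/3)
(g(6, -1)*1509)/81417 = ((⅓ + (⅓)*(-1))*1509)/81417 = ((⅓ - ⅓)*1509)*(1/81417) = (0*1509)*(1/81417) = 0*(1/81417) = 0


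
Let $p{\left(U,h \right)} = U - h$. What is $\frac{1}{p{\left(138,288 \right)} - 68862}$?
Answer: $- \frac{1}{69012} \approx -1.449 \cdot 10^{-5}$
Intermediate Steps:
$\frac{1}{p{\left(138,288 \right)} - 68862} = \frac{1}{\left(138 - 288\right) - 68862} = \frac{1}{-150 - 68862} = \frac{1}{-69012} = - \frac{1}{69012}$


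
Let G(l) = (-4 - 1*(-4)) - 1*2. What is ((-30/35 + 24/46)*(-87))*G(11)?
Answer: -9396/161 ≈ -58.360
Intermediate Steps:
G(l) = -2 (G(l) = (-4 + 4) - 2 = 0 - 2 = -2)
((-30/35 + 24/46)*(-87))*G(11) = ((-30/35 + 24/46)*(-87))*(-2) = ((-30*1/35 + 24*(1/46))*(-87))*(-2) = ((-6/7 + 12/23)*(-87))*(-2) = -54/161*(-87)*(-2) = (4698/161)*(-2) = -9396/161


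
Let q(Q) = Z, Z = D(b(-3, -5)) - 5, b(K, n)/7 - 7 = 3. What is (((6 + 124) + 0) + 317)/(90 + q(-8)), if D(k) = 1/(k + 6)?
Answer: 33972/6461 ≈ 5.2580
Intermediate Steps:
b(K, n) = 70 (b(K, n) = 49 + 7*3 = 49 + 21 = 70)
D(k) = 1/(6 + k)
Z = -379/76 (Z = 1/(6 + 70) - 5 = 1/76 - 5 = -379/76 ≈ -4.9868)
q(Q) = -379/76
(((6 + 124) + 0) + 317)/(90 + q(-8)) = (((6 + 124) + 0) + 317)/(90 - 379/76) = ((130 + 0) + 317)/(6461/76) = (130 + 317)*(76/6461) = 447*(76/6461) = 33972/6461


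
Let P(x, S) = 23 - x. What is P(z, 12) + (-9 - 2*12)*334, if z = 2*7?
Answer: -11013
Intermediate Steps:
z = 14
P(z, 12) + (-9 - 2*12)*334 = (23 - 1*14) + (-9 - 2*12)*334 = (23 - 14) + (-9 - 24)*334 = 9 - 33*334 = 9 - 11022 = -11013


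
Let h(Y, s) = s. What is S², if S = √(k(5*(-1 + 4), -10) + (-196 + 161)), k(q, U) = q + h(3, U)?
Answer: -30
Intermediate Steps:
k(q, U) = U + q (k(q, U) = q + U = U + q)
S = I*√30 (S = √((-10 + 5*(-1 + 4)) + (-196 + 161)) = √((-10 + 5*3) - 35) = √((-10 + 15) - 35) = √(5 - 35) = √(-30) = I*√30 ≈ 5.4772*I)
S² = (I*√30)² = -30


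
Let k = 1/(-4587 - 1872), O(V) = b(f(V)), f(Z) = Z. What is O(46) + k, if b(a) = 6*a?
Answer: 1782683/6459 ≈ 276.00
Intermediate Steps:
O(V) = 6*V
k = -1/6459 (k = 1/(-6459) = -1/6459 ≈ -0.00015482)
O(46) + k = 6*46 - 1/6459 = 276 - 1/6459 = 1782683/6459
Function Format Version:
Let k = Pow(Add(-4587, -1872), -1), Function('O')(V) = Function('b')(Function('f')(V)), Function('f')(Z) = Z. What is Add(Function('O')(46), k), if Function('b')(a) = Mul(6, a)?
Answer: Rational(1782683, 6459) ≈ 276.00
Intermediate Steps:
Function('O')(V) = Mul(6, V)
k = Rational(-1, 6459) (k = Pow(-6459, -1) = Rational(-1, 6459) ≈ -0.00015482)
Add(Function('O')(46), k) = Add(Mul(6, 46), Rational(-1, 6459)) = Add(276, Rational(-1, 6459)) = Rational(1782683, 6459)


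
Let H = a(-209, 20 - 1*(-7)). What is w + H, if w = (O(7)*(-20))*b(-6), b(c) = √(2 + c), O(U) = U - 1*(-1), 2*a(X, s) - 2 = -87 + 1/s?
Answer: -1147/27 - 320*I ≈ -42.482 - 320.0*I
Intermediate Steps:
a(X, s) = -85/2 + 1/(2*s) (a(X, s) = 1 + (-87 + 1/s)/2 = 1 + (-87/2 + 1/(2*s)) = -85/2 + 1/(2*s))
O(U) = 1 + U (O(U) = U + 1 = 1 + U)
H = -1147/27 (H = (1 - 85*(20 - 1*(-7)))/(2*(20 - 1*(-7))) = (1 - 85*(20 + 7))/(2*(20 + 7)) = (½)*(1 - 85*27)/27 = (½)*(1/27)*(1 - 2295) = (½)*(1/27)*(-2294) = -1147/27 ≈ -42.482)
w = -320*I (w = ((1 + 7)*(-20))*√(2 - 6) = (8*(-20))*√(-4) = -320*I ≈ -320.0*I)
w + H = -320*I - 1147/27 = -1147/27 - 320*I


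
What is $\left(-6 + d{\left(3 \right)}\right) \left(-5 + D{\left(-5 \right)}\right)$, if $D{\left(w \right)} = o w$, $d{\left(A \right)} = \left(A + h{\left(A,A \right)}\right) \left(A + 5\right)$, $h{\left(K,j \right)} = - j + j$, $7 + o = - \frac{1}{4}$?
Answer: $\frac{1125}{2} \approx 562.5$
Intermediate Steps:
$o = - \frac{29}{4}$ ($o = -7 - \frac{1}{4} = - \frac{29}{4} \approx -7.25$)
$h{\left(K,j \right)} = 0$
$d{\left(A \right)} = A \left(5 + A\right)$ ($d{\left(A \right)} = \left(A + 0\right) \left(A + 5\right) = A \left(5 + A\right)$)
$D{\left(w \right)} = - \frac{29 w}{4}$
$\left(-6 + d{\left(3 \right)}\right) \left(-5 + D{\left(-5 \right)}\right) = \left(-6 + 3 \left(5 + 3\right)\right) \left(-5 - - \frac{145}{4}\right) = \left(-6 + 3 \cdot 8\right) \left(-5 + \frac{145}{4}\right) = \left(-6 + 24\right) \frac{125}{4} = 18 \cdot \frac{125}{4} = \frac{1125}{2}$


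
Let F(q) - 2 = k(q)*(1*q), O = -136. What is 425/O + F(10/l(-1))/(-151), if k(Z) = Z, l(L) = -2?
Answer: -3991/1208 ≈ -3.3038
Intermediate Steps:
F(q) = 2 + q² (F(q) = 2 + q*(1*q) = 2 + q*q = 2 + q²)
425/O + F(10/l(-1))/(-151) = 425/(-136) + (2 + (10/(-2))²)/(-151) = 425*(-1/136) + (2 + (10*(-½))²)*(-1/151) = -25/8 + (2 + (-5)²)*(-1/151) = -25/8 + (2 + 25)*(-1/151) = -25/8 + 27*(-1/151) = -25/8 - 27/151 = -3991/1208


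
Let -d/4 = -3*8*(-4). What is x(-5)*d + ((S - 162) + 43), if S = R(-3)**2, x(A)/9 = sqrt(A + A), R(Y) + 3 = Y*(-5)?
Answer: 25 - 3456*I*sqrt(10) ≈ 25.0 - 10929.0*I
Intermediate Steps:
R(Y) = -3 - 5*Y (R(Y) = -3 + Y*(-5) = -3 - 5*Y)
d = -384 (d = -4*(-3*8)*(-4) = -(-96)*(-4) = -4*96 = -384)
x(A) = 9*sqrt(2)*sqrt(A) (x(A) = 9*sqrt(A + A) = 9*sqrt(2*A) = 9*(sqrt(2)*sqrt(A)) = 9*sqrt(2)*sqrt(A))
S = 144 (S = (-3 - 5*(-3))**2 = (-3 + 15)**2 = 12**2 = 144)
x(-5)*d + ((S - 162) + 43) = (9*sqrt(2)*sqrt(-5))*(-384) + ((144 - 162) + 43) = (9*sqrt(2)*(I*sqrt(5)))*(-384) + (-18 + 43) = (9*I*sqrt(10))*(-384) + 25 = -3456*I*sqrt(10) + 25 = 25 - 3456*I*sqrt(10)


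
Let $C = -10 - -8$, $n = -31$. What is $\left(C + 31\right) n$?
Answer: $-899$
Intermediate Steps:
$C = -2$ ($C = -10 + 8 = -2$)
$\left(C + 31\right) n = \left(-2 + 31\right) \left(-31\right) = 29 \left(-31\right) = -899$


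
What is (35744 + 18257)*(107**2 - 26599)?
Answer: -818115150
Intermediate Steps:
(35744 + 18257)*(107**2 - 26599) = 54001*(11449 - 26599) = 54001*(-15150) = -818115150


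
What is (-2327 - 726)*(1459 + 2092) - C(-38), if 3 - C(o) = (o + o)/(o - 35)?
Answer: -791407962/73 ≈ -1.0841e+7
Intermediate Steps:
C(o) = 3 - 2*o/(-35 + o) (C(o) = 3 - (o + o)/(o - 35) = 3 - 2*o/(-35 + o))
(-2327 - 726)*(1459 + 2092) - C(-38) = (-2327 - 726)*(1459 + 2092) - (-105 - 38)/(-35 - 38) = -3053*3551 - (-143)/(-73) = -10841203 - (-1)*(-143)/73 = -10841203 - 1*143/73 = -10841203 - 143/73 = -791407962/73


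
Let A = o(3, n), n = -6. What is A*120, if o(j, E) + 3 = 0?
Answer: -360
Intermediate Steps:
o(j, E) = -3 (o(j, E) = -3 + 0 = -3)
A = -3
A*120 = -3*120 = -360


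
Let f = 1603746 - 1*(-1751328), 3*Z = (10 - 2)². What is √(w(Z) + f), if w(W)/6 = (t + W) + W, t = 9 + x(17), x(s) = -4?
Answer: 4*√209710 ≈ 1831.8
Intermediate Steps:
Z = 64/3 (Z = (10 - 2)²/3 = (⅓)*8² = (⅓)*64 = 64/3 ≈ 21.333)
t = 5 (t = 9 - 4 = 5)
f = 3355074 (f = 1603746 + 1751328 = 3355074)
w(W) = 30 + 12*W (w(W) = 6*((5 + W) + W) = 6*(5 + 2*W) = 30 + 12*W)
√(w(Z) + f) = √((30 + 12*(64/3)) + 3355074) = √((30 + 256) + 3355074) = √(286 + 3355074) = √3355360 = 4*√209710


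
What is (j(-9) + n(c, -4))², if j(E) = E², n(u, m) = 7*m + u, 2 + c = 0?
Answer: 2601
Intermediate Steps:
c = -2 (c = -2 + 0 = -2)
n(u, m) = u + 7*m
(j(-9) + n(c, -4))² = ((-9)² + (-2 + 7*(-4)))² = (81 + (-2 - 28))² = (81 - 30)² = 51² = 2601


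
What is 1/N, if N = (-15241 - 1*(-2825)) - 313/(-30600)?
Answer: -30600/379929287 ≈ -8.0541e-5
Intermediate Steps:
N = -379929287/30600 (N = (-15241 + 2825) - 313*(-1/30600) = -12416 + 313/30600 = -379929287/30600 ≈ -12416.)
1/N = 1/(-379929287/30600) = -30600/379929287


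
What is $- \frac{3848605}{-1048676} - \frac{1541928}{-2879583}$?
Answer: $\frac{4233120139681}{1006583194036} \approx 4.2054$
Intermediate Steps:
$- \frac{3848605}{-1048676} - \frac{1541928}{-2879583} = \left(-3848605\right) \left(- \frac{1}{1048676}\right) - - \frac{513976}{959861} = \frac{3848605}{1048676} + \frac{513976}{959861} = \frac{4233120139681}{1006583194036}$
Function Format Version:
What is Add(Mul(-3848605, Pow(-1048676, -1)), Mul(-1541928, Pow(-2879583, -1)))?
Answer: Rational(4233120139681, 1006583194036) ≈ 4.2054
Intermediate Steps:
Add(Mul(-3848605, Pow(-1048676, -1)), Mul(-1541928, Pow(-2879583, -1))) = Add(Mul(-3848605, Rational(-1, 1048676)), Mul(-1541928, Rational(-1, 2879583))) = Add(Rational(3848605, 1048676), Rational(513976, 959861)) = Rational(4233120139681, 1006583194036)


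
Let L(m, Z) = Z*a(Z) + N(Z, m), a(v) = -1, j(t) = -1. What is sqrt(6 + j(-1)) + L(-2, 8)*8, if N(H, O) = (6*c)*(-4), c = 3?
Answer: -640 + sqrt(5) ≈ -637.76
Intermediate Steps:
N(H, O) = -72 (N(H, O) = (6*3)*(-4) = 18*(-4) = -72)
L(m, Z) = -72 - Z (L(m, Z) = Z*(-1) - 72 = -Z - 72 = -72 - Z)
sqrt(6 + j(-1)) + L(-2, 8)*8 = sqrt(6 - 1) + (-72 - 1*8)*8 = sqrt(5) + (-72 - 8)*8 = sqrt(5) - 80*8 = sqrt(5) - 640 = -640 + sqrt(5)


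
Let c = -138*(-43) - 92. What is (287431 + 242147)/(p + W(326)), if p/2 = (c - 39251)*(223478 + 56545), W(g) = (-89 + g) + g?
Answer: -529578/18710576251 ≈ -2.8304e-5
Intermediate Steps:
W(g) = -89 + 2*g
c = 5842 (c = 5934 - 92 = 5842)
p = -18710576814 (p = 2*((5842 - 39251)*(223478 + 56545)) = 2*(-33409*280023) = 2*(-9355288407) = -18710576814)
(287431 + 242147)/(p + W(326)) = (287431 + 242147)/(-18710576814 + (-89 + 2*326)) = 529578/(-18710576814 + (-89 + 652)) = 529578/(-18710576814 + 563) = 529578/(-18710576251) = 529578*(-1/18710576251) = -529578/18710576251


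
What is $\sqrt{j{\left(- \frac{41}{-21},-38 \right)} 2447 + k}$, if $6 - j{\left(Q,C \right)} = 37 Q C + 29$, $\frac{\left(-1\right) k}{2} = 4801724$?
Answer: $\frac{i \sqrt{1297685487}}{21} \approx 1715.4 i$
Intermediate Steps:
$k = -9603448$ ($k = \left(-2\right) 4801724 = -9603448$)
$j{\left(Q,C \right)} = -23 - 37 C Q$ ($j{\left(Q,C \right)} = 6 - \left(37 Q C + 29\right) = 6 - \left(37 C Q + 29\right) = 6 - \left(29 + 37 C Q\right) = -23 - 37 C Q$)
$\sqrt{j{\left(- \frac{41}{-21},-38 \right)} 2447 + k} = \sqrt{\left(-23 - - 1406 \left(- \frac{41}{-21}\right)\right) 2447 - 9603448} = \sqrt{\left(-23 - - 1406 \left(\left(-41\right) \left(- \frac{1}{21}\right)\right)\right) 2447 - 9603448} = \sqrt{\left(-23 - \left(-1406\right) \frac{41}{21}\right) 2447 - 9603448} = \sqrt{\left(-23 + \frac{57646}{21}\right) 2447 - 9603448} = \sqrt{\frac{57163}{21} \cdot 2447 - 9603448} = \sqrt{\frac{139877861}{21} - 9603448} = \sqrt{- \frac{61794547}{21}} = \frac{i \sqrt{1297685487}}{21}$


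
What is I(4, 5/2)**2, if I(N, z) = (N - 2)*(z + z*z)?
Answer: 1225/4 ≈ 306.25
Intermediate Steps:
I(N, z) = (-2 + N)*(z + z**2)
I(4, 5/2)**2 = ((5/2)*(-2 + 4 - 10/2 + 4*(5/2)))**2 = ((5*(1/2))*(-2 + 4 - 10/2 + 4*(5*(1/2))))**2 = (5*(-2 + 4 - 2*5/2 + 4*(5/2))/2)**2 = (5*(-2 + 4 - 5 + 10)/2)**2 = ((5/2)*7)**2 = (35/2)**2 = 1225/4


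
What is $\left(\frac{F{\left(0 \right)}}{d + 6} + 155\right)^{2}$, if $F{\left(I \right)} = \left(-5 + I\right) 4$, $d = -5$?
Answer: $18225$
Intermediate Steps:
$F{\left(I \right)} = -20 + 4 I$
$\left(\frac{F{\left(0 \right)}}{d + 6} + 155\right)^{2} = \left(\frac{-20 + 4 \cdot 0}{-5 + 6} + 155\right)^{2} = \left(\frac{-20 + 0}{1} + 155\right)^{2} = \left(\left(-20\right) 1 + 155\right)^{2} = \left(-20 + 155\right)^{2} = 135^{2} = 18225$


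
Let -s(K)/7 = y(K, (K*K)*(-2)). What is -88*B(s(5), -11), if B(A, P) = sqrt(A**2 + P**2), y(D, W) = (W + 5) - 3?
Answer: -88*sqrt(113017) ≈ -29584.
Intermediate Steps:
y(D, W) = 2 + W (y(D, W) = (5 + W) - 3 = 2 + W)
s(K) = -14 + 14*K**2 (s(K) = -7*(2 + (K*K)*(-2)) = -7*(2 + K**2*(-2)) = -7*(2 - 2*K**2) = -14 + 14*K**2)
-88*B(s(5), -11) = -88*sqrt((-14 + 14*5**2)**2 + (-11)**2) = -88*sqrt((-14 + 14*25)**2 + 121) = -88*sqrt((-14 + 350)**2 + 121) = -88*sqrt(336**2 + 121) = -88*sqrt(112896 + 121) = -88*sqrt(113017)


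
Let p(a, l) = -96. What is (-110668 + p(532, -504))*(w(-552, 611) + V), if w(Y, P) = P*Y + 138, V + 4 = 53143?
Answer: 31456422180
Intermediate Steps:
V = 53139 (V = -4 + 53143 = 53139)
w(Y, P) = 138 + P*Y
(-110668 + p(532, -504))*(w(-552, 611) + V) = (-110668 - 96)*((138 + 611*(-552)) + 53139) = -110764*((138 - 337272) + 53139) = -110764*(-337134 + 53139) = -110764*(-283995) = 31456422180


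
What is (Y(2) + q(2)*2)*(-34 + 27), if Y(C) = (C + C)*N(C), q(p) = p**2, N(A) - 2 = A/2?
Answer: -140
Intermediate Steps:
N(A) = 2 + A/2
Y(C) = 2*C*(2 + C/2) (Y(C) = (C + C)*(2 + C/2) = (2*C)*(2 + C/2) = 2*C*(2 + C/2))
(Y(2) + q(2)*2)*(-34 + 27) = (2*(4 + 2) + 2**2*2)*(-34 + 27) = (2*6 + 4*2)*(-7) = (12 + 8)*(-7) = 20*(-7) = -140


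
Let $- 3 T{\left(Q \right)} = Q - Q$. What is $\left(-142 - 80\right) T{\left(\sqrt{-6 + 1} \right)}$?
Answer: $0$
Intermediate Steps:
$T{\left(Q \right)} = 0$ ($T{\left(Q \right)} = - \frac{Q - Q}{3} = \left(- \frac{1}{3}\right) 0 = 0$)
$\left(-142 - 80\right) T{\left(\sqrt{-6 + 1} \right)} = \left(-142 - 80\right) 0 = \left(-222\right) 0 = 0$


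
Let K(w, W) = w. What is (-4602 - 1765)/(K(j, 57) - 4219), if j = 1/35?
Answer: 222845/147664 ≈ 1.5091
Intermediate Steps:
j = 1/35 ≈ 0.028571
(-4602 - 1765)/(K(j, 57) - 4219) = (-4602 - 1765)/(1/35 - 4219) = -6367/(-147664/35) = -6367*(-35/147664) = 222845/147664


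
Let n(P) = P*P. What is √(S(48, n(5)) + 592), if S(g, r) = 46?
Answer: √638 ≈ 25.259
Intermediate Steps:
n(P) = P²
√(S(48, n(5)) + 592) = √(46 + 592) = √638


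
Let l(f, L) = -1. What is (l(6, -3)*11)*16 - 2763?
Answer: -2939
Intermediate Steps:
(l(6, -3)*11)*16 - 2763 = -1*11*16 - 2763 = -11*16 - 2763 = -176 - 2763 = -2939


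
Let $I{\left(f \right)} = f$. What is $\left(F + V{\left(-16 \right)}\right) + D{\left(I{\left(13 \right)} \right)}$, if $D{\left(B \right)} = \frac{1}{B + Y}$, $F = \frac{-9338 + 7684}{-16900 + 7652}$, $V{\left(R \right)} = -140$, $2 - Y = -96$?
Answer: $- \frac{71760539}{513264} \approx -139.81$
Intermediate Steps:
$Y = 98$ ($Y = 2 - -96 = 2 + 96 = 98$)
$F = \frac{827}{4624}$ ($F = - \frac{1654}{-9248} = \left(-1654\right) \left(- \frac{1}{9248}\right) = \frac{827}{4624} \approx 0.17885$)
$D{\left(B \right)} = \frac{1}{98 + B}$ ($D{\left(B \right)} = \frac{1}{B + 98} = \frac{1}{98 + B}$)
$\left(F + V{\left(-16 \right)}\right) + D{\left(I{\left(13 \right)} \right)} = \left(\frac{827}{4624} - 140\right) + \frac{1}{98 + 13} = - \frac{646533}{4624} + \frac{1}{111} = - \frac{71760539}{513264}$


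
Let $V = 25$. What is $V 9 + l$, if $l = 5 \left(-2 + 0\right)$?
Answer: $215$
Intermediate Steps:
$l = -10$ ($l = 5 \left(-2\right) = -10$)
$V 9 + l = 25 \cdot 9 - 10 = 225 - 10 = 215$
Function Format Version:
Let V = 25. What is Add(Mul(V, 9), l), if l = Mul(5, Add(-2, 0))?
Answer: 215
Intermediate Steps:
l = -10 (l = Mul(5, -2) = -10)
Add(Mul(V, 9), l) = Add(Mul(25, 9), -10) = Add(225, -10) = 215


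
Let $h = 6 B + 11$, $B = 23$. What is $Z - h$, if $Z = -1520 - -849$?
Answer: $-820$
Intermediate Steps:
$h = 149$ ($h = 6 \cdot 23 + 11 = 138 + 11 = 149$)
$Z = -671$ ($Z = -1520 + 849 = -671$)
$Z - h = -671 - 149 = -820$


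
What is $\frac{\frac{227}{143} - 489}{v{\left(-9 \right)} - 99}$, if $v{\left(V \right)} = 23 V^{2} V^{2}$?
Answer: $- \frac{17425}{5391243} \approx -0.0032321$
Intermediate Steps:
$v{\left(V \right)} = 23 V^{4}$
$\frac{\frac{227}{143} - 489}{v{\left(-9 \right)} - 99} = \frac{\frac{227}{143} - 489}{23 \left(-9\right)^{4} - 99} = \frac{227 \cdot \frac{1}{143} - 489}{23 \cdot 6561 - 99} = \frac{\frac{227}{143} - 489}{150903 - 99} = - \frac{69700}{143 \cdot 150804} = \left(- \frac{69700}{143}\right) \frac{1}{150804} = - \frac{17425}{5391243}$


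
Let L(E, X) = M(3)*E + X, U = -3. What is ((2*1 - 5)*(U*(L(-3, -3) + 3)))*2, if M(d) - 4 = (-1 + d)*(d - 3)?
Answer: -216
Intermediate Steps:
M(d) = 4 + (-1 + d)*(-3 + d) (M(d) = 4 + (-1 + d)*(d - 3) = 4 + (-1 + d)*(-3 + d))
L(E, X) = X + 4*E (L(E, X) = (7 + 3² - 4*3)*E + X = (7 + 9 - 12)*E + X = 4*E + X = X + 4*E)
((2*1 - 5)*(U*(L(-3, -3) + 3)))*2 = ((2*1 - 5)*(-3*((-3 + 4*(-3)) + 3)))*2 = ((2 - 5)*(-3*((-3 - 12) + 3)))*2 = -(-9)*(-15 + 3)*2 = -(-9)*(-12)*2 = -3*36*2 = -108*2 = -216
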